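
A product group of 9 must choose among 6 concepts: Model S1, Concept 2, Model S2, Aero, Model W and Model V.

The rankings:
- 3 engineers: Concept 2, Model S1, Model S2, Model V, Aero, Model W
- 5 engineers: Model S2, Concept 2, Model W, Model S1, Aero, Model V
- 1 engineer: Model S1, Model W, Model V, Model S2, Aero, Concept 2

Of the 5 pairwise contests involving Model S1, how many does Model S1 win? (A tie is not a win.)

2

Model S1 against each rival (9 engineers):
Model S1 vs Concept 2: Concept 2, 8–1.
Model S1 vs Model S2: 3+1 = 4 for Model S1, 5 for Model S2 — Model S2 by 5–4.
Model S1 vs Aero: 3+5+1 = 9 for Model S1, 0 for Aero — Model S1 by 9–0.
Model S1–Model W: Model W 5–4.
Model S1 vs Model V: Model S1 wins 9–0.
Model S1 beats Aero, Model V; loses to Concept 2, Model S2, Model W — 2 pairwise wins.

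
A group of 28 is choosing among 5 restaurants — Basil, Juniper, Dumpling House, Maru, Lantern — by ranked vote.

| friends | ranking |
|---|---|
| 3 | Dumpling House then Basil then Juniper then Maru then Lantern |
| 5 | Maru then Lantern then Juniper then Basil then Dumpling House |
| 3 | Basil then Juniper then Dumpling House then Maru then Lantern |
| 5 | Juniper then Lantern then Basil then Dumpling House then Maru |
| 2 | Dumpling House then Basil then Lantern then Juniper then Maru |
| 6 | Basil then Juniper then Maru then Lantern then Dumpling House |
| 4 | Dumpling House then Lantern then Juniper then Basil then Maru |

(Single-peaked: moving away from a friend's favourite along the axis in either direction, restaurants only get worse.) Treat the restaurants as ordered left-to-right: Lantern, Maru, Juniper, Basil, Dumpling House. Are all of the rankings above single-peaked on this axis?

Axis positions: Lantern=1, Maru=2, Juniper=3, Basil=4, Dumpling House=5.
Group 1 (peak Dumpling House at position 5): ranking walks positions 5-4-3-2-1, expanding outward from the peak — single-peaked.
Group 2 (peak Maru at position 2): ranking walks positions 2-1-3-4-5, expanding outward from the peak — single-peaked.
Group 3 (peak Basil at position 4): ranking walks positions 4-3-5-2-1, expanding outward from the peak — single-peaked.
Group 4: ranking walks positions 3-1-4-5-2; Lantern is ranked above Maru even though Maru lies between Lantern and the peak Juniper on the axis — preferences dip and rise again. Not single-peaked.
Group 5: ranking walks positions 5-4-1-3-2; Lantern is ranked above Juniper even though Juniper lies between Lantern and the peak Dumpling House on the axis — preferences dip and rise again. Not single-peaked.
Group 6 (peak Basil at position 4): ranking walks positions 4-3-2-1-5, expanding outward from the peak — single-peaked.
Group 7: ranking walks positions 5-1-3-4-2; Lantern is ranked above Basil even though Basil lies between Lantern and the peak Dumpling House on the axis — preferences dip and rise again. Not single-peaked.
Group 4 violates single-peakedness, so the profile is not single-peaked on this axis.

no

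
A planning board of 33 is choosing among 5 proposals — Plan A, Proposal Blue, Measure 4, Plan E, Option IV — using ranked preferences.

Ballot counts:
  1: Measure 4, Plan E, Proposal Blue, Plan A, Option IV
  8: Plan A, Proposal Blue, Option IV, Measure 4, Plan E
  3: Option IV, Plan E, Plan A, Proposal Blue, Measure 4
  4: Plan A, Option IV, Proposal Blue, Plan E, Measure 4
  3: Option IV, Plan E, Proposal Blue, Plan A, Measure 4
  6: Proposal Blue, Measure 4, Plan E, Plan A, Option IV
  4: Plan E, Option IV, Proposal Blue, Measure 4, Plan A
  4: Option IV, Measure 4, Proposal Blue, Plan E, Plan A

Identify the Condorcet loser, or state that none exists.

none

Pairwise majorities:
Plan A vs Proposal Blue: 15 to 18, Proposal Blue.
Plan A vs Measure 4: Plan A wins 18–15.
Plan A vs Plan E: 12 to 21, Plan E.
Plan A vs Option IV: Plan A, 19–14.
Proposal Blue vs Measure 4: 28 to 5, Proposal Blue.
Proposal Blue vs Plan E: Proposal Blue preferred on 8+4+6+4 = 22 ballots; Proposal Blue wins 22–11.
Proposal Blue vs Option IV: Option IV wins 18–15.
Measure 4 vs Plan E: Measure 4 is ranked higher on 1+8+6+4 = 19 ballots, Plan E on 14. Measure 4 wins 19–14.
Measure 4 vs Option IV: Measure 4 is ranked higher on 1+6 = 7 ballots, Option IV on 26. Option IV wins 26–7.
Plan E vs Option IV: 1+6+4 = 11 for Plan E, 22 for Option IV — Option IV by 22–11.
Each option has at least one pairwise win (Plan A beats Measure 4; Proposal Blue beats Plan A; Measure 4 beats Plan E; Plan E beats Plan A; Option IV beats Proposal Blue) — no Condorcet loser.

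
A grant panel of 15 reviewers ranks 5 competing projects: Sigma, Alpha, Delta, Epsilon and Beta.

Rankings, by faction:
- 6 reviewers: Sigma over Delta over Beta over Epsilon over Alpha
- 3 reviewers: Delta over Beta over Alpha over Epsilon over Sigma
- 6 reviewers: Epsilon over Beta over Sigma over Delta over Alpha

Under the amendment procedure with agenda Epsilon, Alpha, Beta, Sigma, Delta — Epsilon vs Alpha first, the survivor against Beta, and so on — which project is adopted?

Round 1: Epsilon vs Alpha — 12–3, Epsilon advances.
Round 2: Epsilon vs Beta — 6–9, Beta advances.
Round 3: Beta vs Sigma — 9–6, Beta advances.
Round 4: Beta vs Delta — 6–9, Delta advances.
Delta survives the agenda.

Delta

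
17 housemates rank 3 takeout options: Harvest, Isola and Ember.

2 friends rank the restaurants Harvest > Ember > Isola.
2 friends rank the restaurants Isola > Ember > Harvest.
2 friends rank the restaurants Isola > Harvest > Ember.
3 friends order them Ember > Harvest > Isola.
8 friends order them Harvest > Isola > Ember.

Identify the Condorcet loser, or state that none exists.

Ember

Head-to-head results (17 friends):
Harvest vs Isola: Harvest preferred on 2+3+8 = 13 ballots; Harvest wins 13–4.
Harvest vs Ember: Harvest is ranked higher on 2+2+8 = 12 ballots, Ember on 5. Harvest wins 12–5.
Isola vs Ember: Isola wins 12–5.
Ember loses to every other restaurant — it is the Condorcet loser.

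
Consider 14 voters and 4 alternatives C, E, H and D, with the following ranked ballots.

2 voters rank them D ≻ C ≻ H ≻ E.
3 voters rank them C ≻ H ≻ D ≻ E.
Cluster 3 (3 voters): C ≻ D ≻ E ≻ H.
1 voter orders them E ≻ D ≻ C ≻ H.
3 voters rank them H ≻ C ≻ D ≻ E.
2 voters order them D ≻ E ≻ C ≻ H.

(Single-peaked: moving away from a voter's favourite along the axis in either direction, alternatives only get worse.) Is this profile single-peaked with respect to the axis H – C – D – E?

Axis positions: H=1, C=2, D=3, E=4.
Cluster 1 (peak D at position 3): ranking walks positions 3-2-1-4, expanding outward from the peak — single-peaked.
Cluster 2 (peak C at position 2): ranking walks positions 2-1-3-4, expanding outward from the peak — single-peaked.
Cluster 3 (peak C at position 2): ranking walks positions 2-3-4-1, expanding outward from the peak — single-peaked.
Cluster 4 (peak E at position 4): ranking walks positions 4-3-2-1, expanding outward from the peak — single-peaked.
Cluster 5 (peak H at position 1): ranking walks positions 1-2-3-4, expanding outward from the peak — single-peaked.
Cluster 6 (peak D at position 3): ranking walks positions 3-4-2-1, expanding outward from the peak — single-peaked.
Every ranking is single-peaked on this axis.

yes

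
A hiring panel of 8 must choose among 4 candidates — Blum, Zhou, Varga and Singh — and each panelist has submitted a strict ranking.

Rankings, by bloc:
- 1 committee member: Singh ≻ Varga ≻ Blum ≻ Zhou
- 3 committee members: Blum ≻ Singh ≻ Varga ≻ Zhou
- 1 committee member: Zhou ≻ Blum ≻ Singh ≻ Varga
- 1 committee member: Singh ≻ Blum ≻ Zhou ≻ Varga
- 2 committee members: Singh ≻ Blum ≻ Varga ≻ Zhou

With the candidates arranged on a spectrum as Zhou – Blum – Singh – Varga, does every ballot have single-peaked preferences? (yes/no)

Axis positions: Zhou=1, Blum=2, Singh=3, Varga=4.
Bloc 1 (peak Singh at position 3): ranking walks positions 3-4-2-1, expanding outward from the peak — single-peaked.
Bloc 2 (peak Blum at position 2): ranking walks positions 2-3-4-1, expanding outward from the peak — single-peaked.
Bloc 3 (peak Zhou at position 1): ranking walks positions 1-2-3-4, expanding outward from the peak — single-peaked.
Bloc 4 (peak Singh at position 3): ranking walks positions 3-2-1-4, expanding outward from the peak — single-peaked.
Bloc 5 (peak Singh at position 3): ranking walks positions 3-2-4-1, expanding outward from the peak — single-peaked.
Every ranking is single-peaked on this axis.

yes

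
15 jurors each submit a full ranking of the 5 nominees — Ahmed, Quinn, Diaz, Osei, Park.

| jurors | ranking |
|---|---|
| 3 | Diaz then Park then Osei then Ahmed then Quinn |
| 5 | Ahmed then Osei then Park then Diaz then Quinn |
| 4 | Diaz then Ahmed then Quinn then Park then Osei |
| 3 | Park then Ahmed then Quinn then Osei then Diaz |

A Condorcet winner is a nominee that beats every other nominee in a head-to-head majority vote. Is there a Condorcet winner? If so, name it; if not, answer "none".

Check each pair by majority over 15 ballots:
Ahmed–Quinn: Ahmed 15–0.
Ahmed vs Diaz: Ahmed wins 8–7.
Ahmed vs Osei: Ahmed, 12–3.
Ahmed–Park: Ahmed 9–6.
Quinn vs Diaz: Diaz, 12–3.
Quinn vs Osei: Osei, 8–7.
Quinn–Park: Park 11–4.
Diaz vs Osei: Osei, 8–7.
Diaz–Park: Park 8–7.
Osei vs Park: Park wins 10–5.
Ahmed defeats every rival head-to-head and is the Condorcet winner.

Ahmed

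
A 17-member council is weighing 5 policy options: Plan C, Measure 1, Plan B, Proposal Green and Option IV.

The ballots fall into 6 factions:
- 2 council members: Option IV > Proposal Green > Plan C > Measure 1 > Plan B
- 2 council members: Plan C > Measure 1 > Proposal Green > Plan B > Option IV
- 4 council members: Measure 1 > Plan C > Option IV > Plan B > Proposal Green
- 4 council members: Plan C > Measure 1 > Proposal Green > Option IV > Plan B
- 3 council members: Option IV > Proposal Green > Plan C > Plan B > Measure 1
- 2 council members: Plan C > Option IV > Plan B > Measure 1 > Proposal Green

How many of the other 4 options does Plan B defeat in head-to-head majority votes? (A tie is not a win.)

Plan B against each rival (17 council members):
Plan B vs Plan C: 0 to 17, Plan C.
Plan B vs Measure 1: Plan B is ranked higher on 3+2 = 5 ballots, Measure 1 on 12. Measure 1 wins 12–5.
Plan B vs Proposal Green: 4+2 = 6 for Plan B, 11 for Proposal Green — Proposal Green by 11–6.
Plan B vs Option IV: 2 for Plan B, 15 for Option IV — Option IV by 15–2.
Plan B beats no one; loses to Plan C, Measure 1, Proposal Green, Option IV — 0 pairwise wins.

0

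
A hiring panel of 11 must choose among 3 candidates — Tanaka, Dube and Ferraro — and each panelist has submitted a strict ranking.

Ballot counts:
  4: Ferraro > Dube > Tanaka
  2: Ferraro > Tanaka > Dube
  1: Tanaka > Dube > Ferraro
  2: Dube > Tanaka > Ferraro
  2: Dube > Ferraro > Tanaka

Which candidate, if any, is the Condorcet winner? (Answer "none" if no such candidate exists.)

Ferraro

Head-to-head results (11 committee members):
Tanaka vs Dube: Dube, 8–3.
Tanaka–Ferraro: Ferraro 8–3.
Dube vs Ferraro: Ferraro, 6–5.
Ferraro defeats every rival head-to-head and is the Condorcet winner.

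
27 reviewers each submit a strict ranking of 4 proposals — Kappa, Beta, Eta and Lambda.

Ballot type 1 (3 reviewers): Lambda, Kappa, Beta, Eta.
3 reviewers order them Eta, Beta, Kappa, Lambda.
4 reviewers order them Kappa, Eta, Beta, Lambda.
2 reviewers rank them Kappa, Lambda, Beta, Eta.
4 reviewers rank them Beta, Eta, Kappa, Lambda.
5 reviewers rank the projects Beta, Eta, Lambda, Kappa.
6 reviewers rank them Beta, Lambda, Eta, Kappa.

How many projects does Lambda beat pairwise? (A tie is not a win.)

Lambda against each rival (27 reviewers):
Lambda vs Kappa: Lambda is ranked higher on 3+5+6 = 14 ballots, Kappa on 13. Lambda wins 14–13.
Lambda vs Beta: Beta, 22–5.
Lambda vs Eta: Eta, 16–11.
Lambda beats Kappa; loses to Beta, Eta — 1 pairwise win.

1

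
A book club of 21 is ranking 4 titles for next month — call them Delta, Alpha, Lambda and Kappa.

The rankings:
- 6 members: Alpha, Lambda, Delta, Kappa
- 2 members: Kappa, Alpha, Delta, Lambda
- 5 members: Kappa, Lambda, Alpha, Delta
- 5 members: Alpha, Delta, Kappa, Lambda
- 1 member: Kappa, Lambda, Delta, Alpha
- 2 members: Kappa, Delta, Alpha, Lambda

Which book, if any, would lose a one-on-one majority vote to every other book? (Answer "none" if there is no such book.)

none

Head-to-head results (21 members):
Delta vs Alpha: Delta is ranked higher on 1+2 = 3 ballots, Alpha on 18. Alpha wins 18–3.
Delta–Lambda: Lambda 12–9.
Delta vs Kappa: Delta is ranked higher on 6+5 = 11 ballots, Kappa on 10. Delta wins 11–10.
Alpha–Lambda: Alpha 15–6.
Alpha vs Kappa: Alpha wins 11–10.
Lambda vs Kappa: Kappa, 15–6.
Every book wins at least one matchup (Delta beats Kappa; Alpha beats Delta; Lambda beats Delta; Kappa beats Lambda), so there is no Condorcet loser.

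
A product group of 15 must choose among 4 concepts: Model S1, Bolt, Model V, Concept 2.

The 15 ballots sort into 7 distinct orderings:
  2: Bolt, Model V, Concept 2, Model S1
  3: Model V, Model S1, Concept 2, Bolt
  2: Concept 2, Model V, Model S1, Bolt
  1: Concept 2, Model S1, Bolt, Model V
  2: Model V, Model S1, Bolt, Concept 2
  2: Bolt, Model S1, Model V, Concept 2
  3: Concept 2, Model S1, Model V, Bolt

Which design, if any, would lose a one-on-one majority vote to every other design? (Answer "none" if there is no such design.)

Pairwise majorities:
Model S1 vs Bolt: Model S1 is ranked higher on 3+2+1+2+3 = 11 ballots, Bolt on 4. Model S1 wins 11–4.
Model S1 vs Model V: 1+2+3 = 6 for Model S1, 9 for Model V — Model V by 9–6.
Model S1–Concept 2: Concept 2 8–7.
Bolt–Model V: Model V 10–5.
Bolt–Concept 2: Concept 2 9–6.
Model V vs Concept 2: 2+3+2+2 = 9 for Model V, 6 for Concept 2 — Model V by 9–6.
Bolt loses to every other design — it is the Condorcet loser.

Bolt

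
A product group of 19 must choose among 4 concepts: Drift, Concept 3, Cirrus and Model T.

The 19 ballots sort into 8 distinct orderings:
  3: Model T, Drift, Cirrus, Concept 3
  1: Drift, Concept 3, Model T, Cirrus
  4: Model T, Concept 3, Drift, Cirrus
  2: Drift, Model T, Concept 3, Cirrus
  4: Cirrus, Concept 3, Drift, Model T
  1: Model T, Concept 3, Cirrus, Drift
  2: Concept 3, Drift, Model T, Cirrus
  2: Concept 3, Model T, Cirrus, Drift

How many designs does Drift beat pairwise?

Drift against each rival (19 engineers):
Drift–Concept 3: Concept 3 13–6.
Drift–Cirrus: Drift 12–7.
Drift vs Model T: Model T, 10–9.
Drift beats Cirrus; loses to Concept 3, Model T — 1 pairwise win.

1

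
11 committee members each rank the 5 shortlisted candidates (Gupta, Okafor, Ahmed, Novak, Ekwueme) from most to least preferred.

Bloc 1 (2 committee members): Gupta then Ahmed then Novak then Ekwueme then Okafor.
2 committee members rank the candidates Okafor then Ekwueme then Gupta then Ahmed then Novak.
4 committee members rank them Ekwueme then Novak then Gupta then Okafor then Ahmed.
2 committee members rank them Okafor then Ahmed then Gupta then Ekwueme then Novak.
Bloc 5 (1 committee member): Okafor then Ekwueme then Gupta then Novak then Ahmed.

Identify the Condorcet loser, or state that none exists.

Head-to-head results (11 committee members):
Gupta vs Okafor: Gupta wins 6–5.
Gupta vs Ahmed: Gupta, 9–2.
Gupta vs Novak: Gupta is ranked higher on 2+2+2+1 = 7 ballots, Novak on 4. Gupta wins 7–4.
Gupta vs Ekwueme: Ekwueme, 7–4.
Okafor vs Ahmed: Okafor preferred on 2+4+2+1 = 9 ballots; Okafor wins 9–2.
Okafor vs Novak: Novak, 6–5.
Okafor vs Ekwueme: Ekwueme, 6–5.
Ahmed vs Novak: 6 to 5, Ahmed.
Ahmed vs Ekwueme: Ahmed is ranked higher on 2+2 = 4 ballots, Ekwueme on 7. Ekwueme wins 7–4.
Novak vs Ekwueme: Ekwueme wins 9–2.
No candidate is winless: Gupta beats Okafor; Okafor beats Ahmed; Ahmed beats Novak; Novak beats Okafor; Ekwueme beats Gupta. There is no Condorcet loser.

none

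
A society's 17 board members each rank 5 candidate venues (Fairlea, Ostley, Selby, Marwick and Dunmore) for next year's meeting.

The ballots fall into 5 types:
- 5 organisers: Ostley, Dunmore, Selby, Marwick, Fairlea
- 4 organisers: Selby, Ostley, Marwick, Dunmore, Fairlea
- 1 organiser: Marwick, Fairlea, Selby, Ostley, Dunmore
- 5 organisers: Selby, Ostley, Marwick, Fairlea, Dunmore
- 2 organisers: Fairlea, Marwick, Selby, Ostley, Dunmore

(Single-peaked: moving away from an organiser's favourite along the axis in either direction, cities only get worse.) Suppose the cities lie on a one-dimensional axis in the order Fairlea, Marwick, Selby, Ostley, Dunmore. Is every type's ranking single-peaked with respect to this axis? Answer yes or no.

Axis positions: Fairlea=1, Marwick=2, Selby=3, Ostley=4, Dunmore=5.
Type 1 (peak Ostley at position 4): ranking walks positions 4-5-3-2-1, expanding outward from the peak — single-peaked.
Type 2 (peak Selby at position 3): ranking walks positions 3-4-2-5-1, expanding outward from the peak — single-peaked.
Type 3 (peak Marwick at position 2): ranking walks positions 2-1-3-4-5, expanding outward from the peak — single-peaked.
Type 4 (peak Selby at position 3): ranking walks positions 3-4-2-1-5, expanding outward from the peak — single-peaked.
Type 5 (peak Fairlea at position 1): ranking walks positions 1-2-3-4-5, expanding outward from the peak — single-peaked.
Every ranking is single-peaked on this axis.

yes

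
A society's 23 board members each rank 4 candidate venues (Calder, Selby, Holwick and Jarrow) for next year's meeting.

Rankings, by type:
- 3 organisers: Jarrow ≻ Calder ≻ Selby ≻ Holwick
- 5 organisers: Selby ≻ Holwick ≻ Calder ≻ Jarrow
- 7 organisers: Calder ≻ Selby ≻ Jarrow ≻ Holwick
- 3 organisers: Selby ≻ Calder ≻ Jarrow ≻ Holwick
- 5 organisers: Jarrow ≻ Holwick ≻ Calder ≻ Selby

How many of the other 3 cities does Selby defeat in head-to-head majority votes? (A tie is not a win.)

Selby against each rival (23 organisers):
Selby vs Calder: Selby is ranked higher on 5+3 = 8 ballots, Calder on 15. Calder wins 15–8.
Selby vs Holwick: Selby, 18–5.
Selby vs Jarrow: 5+7+3 = 15 for Selby, 8 for Jarrow — Selby by 15–8.
Selby beats Holwick, Jarrow; loses to Calder — 2 pairwise wins.

2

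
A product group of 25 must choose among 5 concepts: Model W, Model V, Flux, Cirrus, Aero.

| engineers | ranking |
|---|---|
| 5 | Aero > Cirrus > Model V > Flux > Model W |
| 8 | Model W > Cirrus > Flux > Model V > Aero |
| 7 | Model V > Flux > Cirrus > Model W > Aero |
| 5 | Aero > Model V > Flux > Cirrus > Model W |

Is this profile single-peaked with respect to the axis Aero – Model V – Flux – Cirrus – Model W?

no

Axis positions: Aero=1, Model V=2, Flux=3, Cirrus=4, Model W=5.
Ballot type 1: ranking walks positions 1-4-2-3-5; Cirrus is ranked above Model V even though Model V lies between Cirrus and the peak Aero on the axis — preferences dip and rise again. Not single-peaked.
Ballot type 2 (peak Model W at position 5): ranking walks positions 5-4-3-2-1, expanding outward from the peak — single-peaked.
Ballot type 3 (peak Model V at position 2): ranking walks positions 2-3-4-5-1, expanding outward from the peak — single-peaked.
Ballot type 4 (peak Aero at position 1): ranking walks positions 1-2-3-4-5, expanding outward from the peak — single-peaked.
Ballot type 1 violates single-peakedness, so the profile is not single-peaked on this axis.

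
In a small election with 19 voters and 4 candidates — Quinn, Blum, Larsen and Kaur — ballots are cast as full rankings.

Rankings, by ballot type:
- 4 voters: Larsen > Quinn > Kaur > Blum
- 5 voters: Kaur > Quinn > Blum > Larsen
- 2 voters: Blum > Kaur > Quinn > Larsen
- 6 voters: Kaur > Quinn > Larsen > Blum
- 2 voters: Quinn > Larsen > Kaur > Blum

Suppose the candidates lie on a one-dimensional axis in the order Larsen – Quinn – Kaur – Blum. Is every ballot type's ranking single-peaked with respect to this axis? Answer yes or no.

yes

Axis positions: Larsen=1, Quinn=2, Kaur=3, Blum=4.
Ballot type 1 (peak Larsen at position 1): ranking walks positions 1-2-3-4, expanding outward from the peak — single-peaked.
Ballot type 2 (peak Kaur at position 3): ranking walks positions 3-2-4-1, expanding outward from the peak — single-peaked.
Ballot type 3 (peak Blum at position 4): ranking walks positions 4-3-2-1, expanding outward from the peak — single-peaked.
Ballot type 4 (peak Kaur at position 3): ranking walks positions 3-2-1-4, expanding outward from the peak — single-peaked.
Ballot type 5 (peak Quinn at position 2): ranking walks positions 2-1-3-4, expanding outward from the peak — single-peaked.
Every ranking is single-peaked on this axis.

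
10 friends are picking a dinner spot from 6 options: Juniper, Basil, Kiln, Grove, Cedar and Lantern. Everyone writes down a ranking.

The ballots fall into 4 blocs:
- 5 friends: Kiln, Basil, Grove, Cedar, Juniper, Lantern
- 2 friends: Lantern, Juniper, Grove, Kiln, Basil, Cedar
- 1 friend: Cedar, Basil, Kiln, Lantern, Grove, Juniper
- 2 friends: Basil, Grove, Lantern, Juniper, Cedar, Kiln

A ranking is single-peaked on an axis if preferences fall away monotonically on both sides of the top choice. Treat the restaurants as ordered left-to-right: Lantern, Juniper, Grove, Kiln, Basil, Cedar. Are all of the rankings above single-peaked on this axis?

no

Axis positions: Lantern=1, Juniper=2, Grove=3, Kiln=4, Basil=5, Cedar=6.
Bloc 1 (peak Kiln at position 4): ranking walks positions 4-5-3-6-2-1, expanding outward from the peak — single-peaked.
Bloc 2 (peak Lantern at position 1): ranking walks positions 1-2-3-4-5-6, expanding outward from the peak — single-peaked.
Bloc 3: ranking walks positions 6-5-4-1-3-2; Lantern is ranked above Grove even though Grove lies between Lantern and the peak Cedar on the axis — preferences dip and rise again. Not single-peaked.
Bloc 4: ranking walks positions 5-3-1-2-6-4; Grove is ranked above Kiln even though Kiln lies between Grove and the peak Basil on the axis — preferences dip and rise again. Not single-peaked.
Bloc 3 violates single-peakedness, so the profile is not single-peaked on this axis.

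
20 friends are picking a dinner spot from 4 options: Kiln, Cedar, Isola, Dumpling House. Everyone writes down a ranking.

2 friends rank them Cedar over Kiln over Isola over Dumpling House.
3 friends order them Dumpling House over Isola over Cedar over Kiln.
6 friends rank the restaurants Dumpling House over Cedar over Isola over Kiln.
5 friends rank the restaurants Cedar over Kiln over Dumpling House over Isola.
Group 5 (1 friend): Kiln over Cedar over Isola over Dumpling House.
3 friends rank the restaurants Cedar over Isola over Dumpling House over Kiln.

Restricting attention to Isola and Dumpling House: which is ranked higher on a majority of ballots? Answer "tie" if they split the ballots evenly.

Ballots ranking Isola above Dumpling House: 2 + 1 + 3 = 6.
Ballots ranking Dumpling House above Isola: 20 − 6 = 14.
Dumpling House wins the head-to-head 14–6.

Dumpling House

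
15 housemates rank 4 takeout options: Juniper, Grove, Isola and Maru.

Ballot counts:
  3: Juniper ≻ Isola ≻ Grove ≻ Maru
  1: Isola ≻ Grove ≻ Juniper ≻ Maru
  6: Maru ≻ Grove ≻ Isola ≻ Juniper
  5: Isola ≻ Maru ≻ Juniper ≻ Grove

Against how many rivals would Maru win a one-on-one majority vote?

Maru against each rival (15 friends):
Maru–Juniper: Maru 11–4.
Maru vs Grove: Maru wins 11–4.
Maru vs Isola: Maru preferred on 6 ballots; Isola wins 9–6.
Maru beats Juniper, Grove; loses to Isola — 2 pairwise wins.

2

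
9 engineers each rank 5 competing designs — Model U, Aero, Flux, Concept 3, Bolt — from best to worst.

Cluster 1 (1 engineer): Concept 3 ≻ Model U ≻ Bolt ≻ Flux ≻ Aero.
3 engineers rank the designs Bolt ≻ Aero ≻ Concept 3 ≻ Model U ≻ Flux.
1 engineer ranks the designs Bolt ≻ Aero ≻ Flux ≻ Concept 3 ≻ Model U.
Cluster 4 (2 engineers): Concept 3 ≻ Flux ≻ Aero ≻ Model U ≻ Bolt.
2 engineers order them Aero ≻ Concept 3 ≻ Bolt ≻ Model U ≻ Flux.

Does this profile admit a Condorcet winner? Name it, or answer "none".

none

Pairwise majorities:
Model U–Aero: Aero 8–1.
Model U vs Flux: Model U preferred on 1+3+2 = 6 ballots; Model U wins 6–3.
Model U vs Concept 3: 0 for Model U, 9 for Concept 3 — Concept 3 by 9–0.
Model U vs Bolt: Model U is ranked higher on 1+2 = 3 ballots, Bolt on 6. Bolt wins 6–3.
Aero vs Flux: Aero is ranked higher on 3+1+2 = 6 ballots, Flux on 3. Aero wins 6–3.
Aero vs Concept 3: Aero is ranked higher on 3+1+2 = 6 ballots, Concept 3 on 3. Aero wins 6–3.
Aero vs Bolt: 2+2 = 4 for Aero, 5 for Bolt — Bolt by 5–4.
Flux–Concept 3: Concept 3 8–1.
Flux vs Bolt: Bolt wins 7–2.
Concept 3–Bolt: Concept 3 5–4.
No design is unbeaten: Model U loses to Aero; Aero loses to Bolt; Flux loses to Model U; Concept 3 loses to Aero; Bolt loses to Concept 3. In particular Aero → Concept 3 → Bolt → Aero is a majority cycle — no Condorcet winner exists.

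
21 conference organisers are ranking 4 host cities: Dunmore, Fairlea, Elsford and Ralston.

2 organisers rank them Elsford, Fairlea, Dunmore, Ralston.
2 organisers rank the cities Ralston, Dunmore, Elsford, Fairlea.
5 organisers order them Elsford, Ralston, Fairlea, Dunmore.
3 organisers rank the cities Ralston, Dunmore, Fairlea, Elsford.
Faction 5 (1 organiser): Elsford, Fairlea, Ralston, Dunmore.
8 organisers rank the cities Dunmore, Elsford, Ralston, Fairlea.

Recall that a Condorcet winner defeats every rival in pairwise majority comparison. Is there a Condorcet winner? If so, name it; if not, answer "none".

none

Pairwise majorities:
Dunmore vs Fairlea: 13 to 8, Dunmore.
Dunmore vs Elsford: Dunmore wins 13–8.
Dunmore vs Ralston: Dunmore is ranked higher on 2+8 = 10 ballots, Ralston on 11. Ralston wins 11–10.
Fairlea vs Elsford: 3 to 18, Elsford.
Fairlea vs Ralston: 2+1 = 3 for Fairlea, 18 for Ralston — Ralston by 18–3.
Elsford vs Ralston: Elsford wins 16–5.
No city is unbeaten: Dunmore loses to Ralston; Fairlea loses to Dunmore; Elsford loses to Dunmore; Ralston loses to Elsford. In particular Dunmore → Elsford → Ralston → Dunmore is a majority cycle — no Condorcet winner exists.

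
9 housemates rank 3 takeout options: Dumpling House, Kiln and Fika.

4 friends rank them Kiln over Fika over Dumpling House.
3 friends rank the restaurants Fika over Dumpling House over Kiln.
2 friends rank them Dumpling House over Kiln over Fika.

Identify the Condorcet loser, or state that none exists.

none

Head-to-head results (9 friends):
Dumpling House vs Kiln: Dumpling House preferred on 3+2 = 5 ballots; Dumpling House wins 5–4.
Dumpling House vs Fika: 2 for Dumpling House, 7 for Fika — Fika by 7–2.
Kiln vs Fika: 4+2 = 6 for Kiln, 3 for Fika — Kiln by 6–3.
Each restaurant has at least one pairwise win (Dumpling House beats Kiln; Kiln beats Fika; Fika beats Dumpling House) — no Condorcet loser.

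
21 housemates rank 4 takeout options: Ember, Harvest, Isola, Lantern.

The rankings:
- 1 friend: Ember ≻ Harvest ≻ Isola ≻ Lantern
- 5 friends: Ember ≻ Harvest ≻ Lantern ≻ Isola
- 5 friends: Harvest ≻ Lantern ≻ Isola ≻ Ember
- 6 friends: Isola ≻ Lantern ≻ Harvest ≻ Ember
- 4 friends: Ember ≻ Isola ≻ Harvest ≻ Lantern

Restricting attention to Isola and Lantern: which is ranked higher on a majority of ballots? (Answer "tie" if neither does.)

Ballots ranking Isola above Lantern: 1 + 6 + 4 = 11.
Ballots ranking Lantern above Isola: 21 − 11 = 10.
Isola wins the head-to-head 11–10.

Isola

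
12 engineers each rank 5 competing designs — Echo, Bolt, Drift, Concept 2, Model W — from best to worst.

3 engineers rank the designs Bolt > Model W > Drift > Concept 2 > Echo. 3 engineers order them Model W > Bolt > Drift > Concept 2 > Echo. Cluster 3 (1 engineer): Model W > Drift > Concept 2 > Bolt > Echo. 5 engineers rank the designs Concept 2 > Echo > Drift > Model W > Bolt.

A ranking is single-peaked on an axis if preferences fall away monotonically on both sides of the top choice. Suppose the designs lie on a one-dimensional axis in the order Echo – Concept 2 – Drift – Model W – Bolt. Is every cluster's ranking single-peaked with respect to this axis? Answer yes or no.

Axis positions: Echo=1, Concept 2=2, Drift=3, Model W=4, Bolt=5.
Cluster 1 (peak Bolt at position 5): ranking walks positions 5-4-3-2-1, expanding outward from the peak — single-peaked.
Cluster 2 (peak Model W at position 4): ranking walks positions 4-5-3-2-1, expanding outward from the peak — single-peaked.
Cluster 3 (peak Model W at position 4): ranking walks positions 4-3-2-5-1, expanding outward from the peak — single-peaked.
Cluster 4 (peak Concept 2 at position 2): ranking walks positions 2-1-3-4-5, expanding outward from the peak — single-peaked.
Every ranking is single-peaked on this axis.

yes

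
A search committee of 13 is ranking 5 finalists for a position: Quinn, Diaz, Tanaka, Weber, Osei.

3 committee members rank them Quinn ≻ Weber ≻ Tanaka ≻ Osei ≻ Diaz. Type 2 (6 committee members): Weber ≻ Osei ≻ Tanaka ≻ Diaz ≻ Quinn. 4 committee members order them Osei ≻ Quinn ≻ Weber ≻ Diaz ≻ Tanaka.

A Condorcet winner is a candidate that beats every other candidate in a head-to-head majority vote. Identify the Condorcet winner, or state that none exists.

Head-to-head results (13 committee members):
Quinn vs Diaz: 7 to 6, Quinn.
Quinn vs Tanaka: Quinn is ranked higher on 3+4 = 7 ballots, Tanaka on 6. Quinn wins 7–6.
Quinn vs Weber: 7 to 6, Quinn.
Quinn vs Osei: 3 to 10, Osei.
Diaz vs Tanaka: 4 to 9, Tanaka.
Diaz vs Weber: 0 for Diaz, 13 for Weber — Weber by 13–0.
Diaz vs Osei: 0 to 13, Osei.
Tanaka vs Weber: 0 to 13, Weber.
Tanaka vs Osei: Tanaka is ranked higher on 3 ballots, Osei on 10. Osei wins 10–3.
Weber vs Osei: Weber is ranked higher on 3+6 = 9 ballots, Osei on 4. Weber wins 9–4.
Every candidate loses at least once (Quinn loses to Osei; Diaz loses to Quinn; Tanaka loses to Quinn; Weber loses to Quinn; Osei loses to Weber). The majority relation contains the cycle Quinn → Weber → Osei → Quinn, so there is no Condorcet winner.

none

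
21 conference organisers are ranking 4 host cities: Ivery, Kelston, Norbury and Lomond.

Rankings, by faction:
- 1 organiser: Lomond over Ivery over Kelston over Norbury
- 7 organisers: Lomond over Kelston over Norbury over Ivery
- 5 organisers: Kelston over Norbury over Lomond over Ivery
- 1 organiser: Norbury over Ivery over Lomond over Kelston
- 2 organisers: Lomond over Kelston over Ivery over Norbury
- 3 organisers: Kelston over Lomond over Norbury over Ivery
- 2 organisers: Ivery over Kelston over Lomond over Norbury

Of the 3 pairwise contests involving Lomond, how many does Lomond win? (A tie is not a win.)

3

Lomond against each rival (21 organisers):
Lomond vs Ivery: Lomond preferred on 1+7+5+2+3 = 18 ballots; Lomond wins 18–3.
Lomond vs Kelston: Lomond wins 11–10.
Lomond vs Norbury: 1+7+2+3+2 = 15 for Lomond, 6 for Norbury — Lomond by 15–6.
Lomond beats Ivery, Kelston, Norbury — 3 pairwise wins.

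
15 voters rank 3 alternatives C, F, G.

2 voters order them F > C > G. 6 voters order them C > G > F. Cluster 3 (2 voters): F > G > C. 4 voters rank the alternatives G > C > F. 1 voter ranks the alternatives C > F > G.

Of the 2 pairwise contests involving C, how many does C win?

C against each rival (15 voters):
C vs F: C preferred on 6+4+1 = 11 ballots; C wins 11–4.
C vs G: 2+6+1 = 9 for C, 6 for G — C by 9–6.
C beats F, G — 2 pairwise wins.

2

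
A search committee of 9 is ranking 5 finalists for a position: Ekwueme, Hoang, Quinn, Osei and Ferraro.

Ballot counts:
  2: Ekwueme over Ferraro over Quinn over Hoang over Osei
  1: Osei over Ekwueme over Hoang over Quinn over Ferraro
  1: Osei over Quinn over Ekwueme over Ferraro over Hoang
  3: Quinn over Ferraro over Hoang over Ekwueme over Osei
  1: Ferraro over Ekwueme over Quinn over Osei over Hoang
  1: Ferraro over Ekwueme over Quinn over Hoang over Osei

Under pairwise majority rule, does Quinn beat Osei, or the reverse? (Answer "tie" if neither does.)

Ballots ranking Quinn above Osei: 2 + 3 + 1 + 1 = 7.
Ballots ranking Osei above Quinn: 9 − 7 = 2.
Quinn wins the head-to-head 7–2.

Quinn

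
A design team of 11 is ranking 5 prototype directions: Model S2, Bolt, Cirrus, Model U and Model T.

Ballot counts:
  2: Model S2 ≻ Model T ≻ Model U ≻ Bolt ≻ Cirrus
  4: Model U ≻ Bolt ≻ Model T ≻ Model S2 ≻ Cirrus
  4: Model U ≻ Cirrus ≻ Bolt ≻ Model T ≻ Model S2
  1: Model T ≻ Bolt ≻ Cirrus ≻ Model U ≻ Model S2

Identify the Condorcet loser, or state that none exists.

Cirrus

Head-to-head results (11 engineers):
Model S2 vs Bolt: Model S2 is ranked higher on 2 ballots, Bolt on 9. Bolt wins 9–2.
Model S2 vs Cirrus: Model S2 preferred on 2+4 = 6 ballots; Model S2 wins 6–5.
Model S2 vs Model U: Model S2 preferred on 2 ballots; Model U wins 9–2.
Model S2 vs Model T: Model T wins 9–2.
Bolt vs Cirrus: Bolt wins 7–4.
Bolt vs Model U: 1 for Bolt, 10 for Model U — Model U by 10–1.
Bolt vs Model T: Bolt is ranked higher on 4+4 = 8 ballots, Model T on 3. Bolt wins 8–3.
Cirrus vs Model U: Cirrus is ranked higher on 1 ballot, Model U on 10. Model U wins 10–1.
Cirrus vs Model T: Cirrus is ranked higher on 4 ballots, Model T on 7. Model T wins 7–4.
Model U vs Model T: 4+4 = 8 for Model U, 3 for Model T — Model U by 8–3.
Only Cirrus has no wins; Cirrus is the Condorcet loser.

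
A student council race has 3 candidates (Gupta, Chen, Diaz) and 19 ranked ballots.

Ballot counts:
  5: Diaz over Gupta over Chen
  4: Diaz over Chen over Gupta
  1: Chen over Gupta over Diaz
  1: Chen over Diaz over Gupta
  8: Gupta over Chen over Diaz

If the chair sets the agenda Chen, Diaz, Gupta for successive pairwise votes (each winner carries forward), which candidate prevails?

Round 1: Chen vs Diaz — 10–9, Chen advances.
Round 2: Chen vs Gupta — 6–13, Gupta advances.
The agenda winner is Gupta.

Gupta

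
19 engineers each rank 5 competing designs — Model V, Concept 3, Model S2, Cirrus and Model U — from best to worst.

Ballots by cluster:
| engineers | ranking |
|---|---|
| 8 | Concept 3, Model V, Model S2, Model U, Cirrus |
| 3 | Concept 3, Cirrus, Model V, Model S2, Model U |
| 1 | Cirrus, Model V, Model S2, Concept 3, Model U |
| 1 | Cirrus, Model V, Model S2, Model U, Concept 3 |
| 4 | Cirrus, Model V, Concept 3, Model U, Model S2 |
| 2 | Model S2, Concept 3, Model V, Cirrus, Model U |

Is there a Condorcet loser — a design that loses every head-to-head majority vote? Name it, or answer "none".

Pairwise majorities:
Model V vs Concept 3: Model V is ranked higher on 1+1+4 = 6 ballots, Concept 3 on 13. Concept 3 wins 13–6.
Model V vs Model S2: 8+3+1+1+4 = 17 for Model V, 2 for Model S2 — Model V by 17–2.
Model V vs Cirrus: Model V, 10–9.
Model V vs Model U: Model V wins 19–0.
Concept 3 vs Model S2: 15 to 4, Concept 3.
Concept 3 vs Cirrus: Concept 3 wins 13–6.
Concept 3 vs Model U: Concept 3 preferred on 8+3+1+4+2 = 18 ballots; Concept 3 wins 18–1.
Model S2 vs Cirrus: Model S2 preferred on 8+2 = 10 ballots; Model S2 wins 10–9.
Model S2 vs Model U: Model S2 is ranked higher on 8+3+1+1+2 = 15 ballots, Model U on 4. Model S2 wins 15–4.
Cirrus–Model U: Cirrus 11–8.
Only Model U has no wins; Model U is the Condorcet loser.

Model U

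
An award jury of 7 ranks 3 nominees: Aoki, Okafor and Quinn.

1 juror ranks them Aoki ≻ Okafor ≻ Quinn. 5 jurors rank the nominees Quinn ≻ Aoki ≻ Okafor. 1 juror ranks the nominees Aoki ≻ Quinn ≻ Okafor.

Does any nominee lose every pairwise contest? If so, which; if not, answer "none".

Okafor

Head-to-head results (7 jurors):
Aoki–Okafor: Aoki 7–0.
Aoki vs Quinn: Aoki is ranked higher on 1+1 = 2 ballots, Quinn on 5. Quinn wins 5–2.
Okafor vs Quinn: Okafor is ranked higher on 1 ballot, Quinn on 6. Quinn wins 6–1.
Okafor is beaten in every head-to-head and is the Condorcet loser.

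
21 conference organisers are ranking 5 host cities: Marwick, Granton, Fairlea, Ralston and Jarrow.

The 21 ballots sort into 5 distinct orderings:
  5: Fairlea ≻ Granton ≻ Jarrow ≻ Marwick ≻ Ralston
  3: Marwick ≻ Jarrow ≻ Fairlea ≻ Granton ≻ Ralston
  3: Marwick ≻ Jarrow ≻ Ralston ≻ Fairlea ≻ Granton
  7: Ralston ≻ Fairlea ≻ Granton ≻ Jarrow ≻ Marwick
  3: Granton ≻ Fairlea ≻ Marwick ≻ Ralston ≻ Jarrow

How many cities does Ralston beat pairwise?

0

Ralston against each rival (21 organisers):
Ralston vs Marwick: Marwick wins 14–7.
Ralston vs Granton: Granton wins 11–10.
Ralston–Fairlea: Fairlea 11–10.
Ralston vs Jarrow: 10 to 11, Jarrow.
Ralston beats no one; loses to Marwick, Granton, Fairlea, Jarrow — 0 pairwise wins.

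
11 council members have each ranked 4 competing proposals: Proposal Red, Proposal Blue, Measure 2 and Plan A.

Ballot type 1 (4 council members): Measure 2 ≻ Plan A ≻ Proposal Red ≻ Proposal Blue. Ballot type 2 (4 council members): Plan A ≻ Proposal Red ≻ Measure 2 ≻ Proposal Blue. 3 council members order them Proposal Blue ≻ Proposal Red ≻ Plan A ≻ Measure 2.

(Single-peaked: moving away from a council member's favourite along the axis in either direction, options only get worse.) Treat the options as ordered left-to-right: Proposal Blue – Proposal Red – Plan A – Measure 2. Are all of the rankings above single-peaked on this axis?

Axis positions: Proposal Blue=1, Proposal Red=2, Plan A=3, Measure 2=4.
Ballot type 1 (peak Measure 2 at position 4): ranking walks positions 4-3-2-1, expanding outward from the peak — single-peaked.
Ballot type 2 (peak Plan A at position 3): ranking walks positions 3-2-4-1, expanding outward from the peak — single-peaked.
Ballot type 3 (peak Proposal Blue at position 1): ranking walks positions 1-2-3-4, expanding outward from the peak — single-peaked.
Every ranking is single-peaked on this axis.

yes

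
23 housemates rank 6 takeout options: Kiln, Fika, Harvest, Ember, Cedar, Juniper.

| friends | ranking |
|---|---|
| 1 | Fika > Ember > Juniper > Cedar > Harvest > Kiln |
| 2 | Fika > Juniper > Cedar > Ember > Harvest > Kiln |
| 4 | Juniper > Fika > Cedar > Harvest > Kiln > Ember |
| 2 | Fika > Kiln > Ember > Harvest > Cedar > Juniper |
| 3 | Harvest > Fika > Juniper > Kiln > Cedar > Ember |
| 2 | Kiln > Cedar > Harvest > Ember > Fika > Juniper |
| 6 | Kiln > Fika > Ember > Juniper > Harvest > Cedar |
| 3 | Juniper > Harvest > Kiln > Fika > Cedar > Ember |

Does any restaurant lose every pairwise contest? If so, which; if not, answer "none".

Ember

Pairwise majorities:
Kiln vs Fika: Fika wins 12–11.
Kiln vs Harvest: 10 to 13, Harvest.
Kiln vs Ember: Kiln is ranked higher on 4+2+3+2+6+3 = 20 ballots, Ember on 3. Kiln wins 20–3.
Kiln vs Cedar: 2+3+2+6+3 = 16 for Kiln, 7 for Cedar — Kiln by 16–7.
Kiln vs Juniper: Juniper wins 13–10.
Fika vs Harvest: 1+2+4+2+6 = 15 for Fika, 8 for Harvest — Fika by 15–8.
Fika–Ember: Fika 21–2.
Fika vs Cedar: Fika preferred on 21 ballots; Fika wins 21–2.
Fika–Juniper: Fika 16–7.
Harvest vs Ember: Harvest wins 12–11.
Harvest–Cedar: Harvest 14–9.
Harvest–Juniper: Juniper 16–7.
Ember vs Cedar: Ember is ranked higher on 1+2+6 = 9 ballots, Cedar on 14. Cedar wins 14–9.
Ember vs Juniper: 11 to 12, Juniper.
Cedar vs Juniper: 2+2 = 4 for Cedar, 19 for Juniper — Juniper by 19–4.
Only Ember has no wins; Ember is the Condorcet loser.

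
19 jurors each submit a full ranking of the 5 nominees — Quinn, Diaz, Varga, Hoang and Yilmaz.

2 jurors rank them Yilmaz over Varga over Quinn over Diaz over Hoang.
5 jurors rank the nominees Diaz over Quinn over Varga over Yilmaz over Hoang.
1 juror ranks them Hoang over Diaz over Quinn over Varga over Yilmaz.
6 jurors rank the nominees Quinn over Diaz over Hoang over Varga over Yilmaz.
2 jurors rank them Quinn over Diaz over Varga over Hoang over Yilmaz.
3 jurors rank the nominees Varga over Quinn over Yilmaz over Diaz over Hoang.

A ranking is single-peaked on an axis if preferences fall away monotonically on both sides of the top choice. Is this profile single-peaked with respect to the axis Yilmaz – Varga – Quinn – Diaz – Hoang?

Axis positions: Yilmaz=1, Varga=2, Quinn=3, Diaz=4, Hoang=5.
Bloc 1 (peak Yilmaz at position 1): ranking walks positions 1-2-3-4-5, expanding outward from the peak — single-peaked.
Bloc 2 (peak Diaz at position 4): ranking walks positions 4-3-2-1-5, expanding outward from the peak — single-peaked.
Bloc 3 (peak Hoang at position 5): ranking walks positions 5-4-3-2-1, expanding outward from the peak — single-peaked.
Bloc 4 (peak Quinn at position 3): ranking walks positions 3-4-5-2-1, expanding outward from the peak — single-peaked.
Bloc 5 (peak Quinn at position 3): ranking walks positions 3-4-2-5-1, expanding outward from the peak — single-peaked.
Bloc 6 (peak Varga at position 2): ranking walks positions 2-3-1-4-5, expanding outward from the peak — single-peaked.
Every ranking is single-peaked on this axis.

yes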